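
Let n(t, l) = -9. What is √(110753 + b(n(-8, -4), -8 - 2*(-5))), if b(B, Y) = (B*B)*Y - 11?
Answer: 2*√27726 ≈ 333.02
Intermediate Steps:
b(B, Y) = -11 + Y*B² (b(B, Y) = B²*Y - 11 = Y*B² - 11 = -11 + Y*B²)
√(110753 + b(n(-8, -4), -8 - 2*(-5))) = √(110753 + (-11 + (-8 - 2*(-5))*(-9)²)) = √(110753 + (-11 + (-8 + 10)*81)) = √(110753 + (-11 + 2*81)) = √(110753 + (-11 + 162)) = √(110753 + 151) = √110904 = 2*√27726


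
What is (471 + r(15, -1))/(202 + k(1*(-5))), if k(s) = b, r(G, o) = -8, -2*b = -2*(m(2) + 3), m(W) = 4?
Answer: 463/209 ≈ 2.2153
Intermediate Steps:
b = 7 (b = -(-1)*(4 + 3) = -(-1)*7 = -½*(-14) = 7)
k(s) = 7
(471 + r(15, -1))/(202 + k(1*(-5))) = (471 - 8)/(202 + 7) = 463/209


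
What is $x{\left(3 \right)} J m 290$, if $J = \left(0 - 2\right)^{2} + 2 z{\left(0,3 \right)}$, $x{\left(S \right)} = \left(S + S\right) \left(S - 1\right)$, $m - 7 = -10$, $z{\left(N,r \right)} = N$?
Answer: $-41760$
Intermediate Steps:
$m = -3$ ($m = 7 - 10 = -3$)
$x{\left(S \right)} = 2 S \left(-1 + S\right)$
$J = 4$ ($J = \left(0 - 2\right)^{2} + 2 \cdot 0 = \left(-2\right)^{2} + 0 = 4 + 0 = 4$)
$x{\left(3 \right)} J m 290 = 2 \cdot 3 \left(-1 + 3\right) 4 \left(-3\right) 290 = 2 \cdot 3 \cdot 2 \cdot 4 \left(-3\right) 290 = 12 \cdot 4 \left(-3\right) 290 = 48 \left(-3\right) 290 = \left(-144\right) 290 = -41760$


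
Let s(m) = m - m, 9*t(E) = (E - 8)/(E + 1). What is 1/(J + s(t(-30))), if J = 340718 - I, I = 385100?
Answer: -1/44382 ≈ -2.2532e-5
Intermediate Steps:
t(E) = (-8 + E)/(9*(1 + E)) (t(E) = ((E - 8)/(E + 1))/9 = ((-8 + E)/(1 + E))/9 = (-8 + E)/(9*(1 + E)))
J = -44382 (J = 340718 - 1*385100 = 340718 - 385100 = -44382)
s(m) = 0
1/(J + s(t(-30))) = 1/(-44382 + 0) = 1/(-44382) = -1/44382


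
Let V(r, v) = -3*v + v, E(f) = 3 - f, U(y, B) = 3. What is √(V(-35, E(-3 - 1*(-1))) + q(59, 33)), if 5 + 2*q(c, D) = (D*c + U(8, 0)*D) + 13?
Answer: 3*√113 ≈ 31.890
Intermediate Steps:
V(r, v) = -2*v
q(c, D) = 4 + 3*D/2 + D*c/2 (q(c, D) = -5/2 + ((D*c + 3*D) + 13)/2 = -5/2 + ((3*D + D*c) + 13)/2 = -5/2 + (13 + 3*D + D*c)/2 = -5/2 + (13/2 + 3*D/2 + D*c/2) = 4 + 3*D/2 + D*c/2)
√(V(-35, E(-3 - 1*(-1))) + q(59, 33)) = √(-2*(3 - (-3 - 1*(-1))) + (4 + (3/2)*33 + (½)*33*59)) = √(-2*(3 - (-3 + 1)) + (4 + 99/2 + 1947/2)) = √(-2*(3 - 1*(-2)) + 1027) = √(-2*(3 + 2) + 1027) = √(-2*5 + 1027) = √(-10 + 1027) = √1017 = 3*√113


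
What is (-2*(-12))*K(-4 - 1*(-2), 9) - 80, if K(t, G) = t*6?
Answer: -368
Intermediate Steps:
K(t, G) = 6*t
(-2*(-12))*K(-4 - 1*(-2), 9) - 80 = (-2*(-12))*(6*(-4 - 1*(-2))) - 80 = 24*(6*(-4 + 2)) - 80 = 24*(6*(-2)) - 80 = 24*(-12) - 80 = -288 - 80 = -368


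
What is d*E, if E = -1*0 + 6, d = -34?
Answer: -204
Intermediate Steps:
E = 6 (E = 0 + 6 = 6)
d*E = -34*6 = -204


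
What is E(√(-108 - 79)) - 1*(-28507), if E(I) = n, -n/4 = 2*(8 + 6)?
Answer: 28395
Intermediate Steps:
n = -112 (n = -8*(8 + 6) = -8*14 = -4*28 = -112)
E(I) = -112
E(√(-108 - 79)) - 1*(-28507) = -112 - 1*(-28507) = -112 + 28507 = 28395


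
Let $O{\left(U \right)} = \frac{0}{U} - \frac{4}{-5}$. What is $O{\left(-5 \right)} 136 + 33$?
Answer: $\frac{709}{5} \approx 141.8$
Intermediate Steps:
$O{\left(U \right)} = \frac{4}{5}$ ($O{\left(U \right)} = 0 - - \frac{4}{5} = 0 + \frac{4}{5} = \frac{4}{5}$)
$O{\left(-5 \right)} 136 + 33 = \frac{4}{5} \cdot 136 + 33 = \frac{544}{5} + 33 = \frac{709}{5}$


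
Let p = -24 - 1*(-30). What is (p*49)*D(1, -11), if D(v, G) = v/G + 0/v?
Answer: -294/11 ≈ -26.727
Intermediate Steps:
D(v, G) = v/G (D(v, G) = v/G + 0 = v/G)
p = 6 (p = -24 + 30 = 6)
(p*49)*D(1, -11) = (6*49)*(1/(-11)) = 294*(1*(-1/11)) = 294*(-1/11) = -294/11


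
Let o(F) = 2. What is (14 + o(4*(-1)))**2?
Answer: 256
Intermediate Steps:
(14 + o(4*(-1)))**2 = (14 + 2)**2 = 16**2 = 256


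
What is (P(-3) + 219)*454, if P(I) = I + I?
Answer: 96702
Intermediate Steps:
P(I) = 2*I
(P(-3) + 219)*454 = (2*(-3) + 219)*454 = (-6 + 219)*454 = 213*454 = 96702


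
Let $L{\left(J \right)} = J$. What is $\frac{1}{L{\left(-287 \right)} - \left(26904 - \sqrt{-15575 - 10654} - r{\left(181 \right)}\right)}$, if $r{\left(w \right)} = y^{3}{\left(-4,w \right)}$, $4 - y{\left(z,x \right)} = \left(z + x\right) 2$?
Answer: $- \frac{42902191}{1840597992626710} - \frac{i \sqrt{26229}}{1840597992626710} \approx -2.3309 \cdot 10^{-8} - 8.799 \cdot 10^{-14} i$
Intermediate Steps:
$y{\left(z,x \right)} = 4 - 2 x - 2 z$ ($y{\left(z,x \right)} = 4 - \left(z + x\right) 2 = 4 - \left(x + z\right) 2 = 4 - \left(2 x + 2 z\right) = 4 - 2 x - 2 z$)
$r{\left(w \right)} = \left(12 - 2 w\right)^{3}$ ($r{\left(w \right)} = \left(4 - 2 w - -8\right)^{3} = \left(4 - 2 w + 8\right)^{3} = \left(12 - 2 w\right)^{3}$)
$\frac{1}{L{\left(-287 \right)} - \left(26904 - \sqrt{-15575 - 10654} - r{\left(181 \right)}\right)} = \frac{1}{-287 - \left(26904 - \sqrt{-15575 - 10654} + 8 \left(-6 + 181\right)^{3}\right)} = \frac{1}{-287 - \left(42901904 - i \sqrt{26229}\right)} = \frac{1}{-42902191 + i \sqrt{26229}}$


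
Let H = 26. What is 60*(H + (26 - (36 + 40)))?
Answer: -1440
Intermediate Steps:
60*(H + (26 - (36 + 40))) = 60*(26 + (26 - (36 + 40))) = 60*(26 + (26 - 1*76)) = 60*(26 + (26 - 76)) = 60*(26 - 50) = 60*(-24) = -1440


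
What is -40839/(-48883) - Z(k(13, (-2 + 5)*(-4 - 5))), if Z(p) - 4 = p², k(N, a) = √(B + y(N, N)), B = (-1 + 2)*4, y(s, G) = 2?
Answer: -447991/48883 ≈ -9.1646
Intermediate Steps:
B = 4 (B = 1*4 = 4)
k(N, a) = √6 (k(N, a) = √(4 + 2) = √6)
Z(p) = 4 + p²
-40839/(-48883) - Z(k(13, (-2 + 5)*(-4 - 5))) = -40839/(-48883) - (4 + (√6)²) = -40839*(-1/48883) - (4 + 6) = 40839/48883 - 1*10 = 40839/48883 - 10 = -447991/48883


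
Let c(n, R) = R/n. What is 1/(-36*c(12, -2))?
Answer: 1/6 ≈ 0.16667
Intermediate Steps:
1/(-36*c(12, -2)) = 1/(-(-72)/12) = 1/(-36*(-1/6)) = 1/6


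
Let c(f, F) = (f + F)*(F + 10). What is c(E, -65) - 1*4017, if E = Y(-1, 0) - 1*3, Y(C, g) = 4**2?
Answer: -1157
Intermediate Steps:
Y(C, g) = 16
E = 13 (E = 16 - 1*3 = 16 - 3 = 13)
c(f, F) = (10 + F)*(F + f) (c(f, F) = (F + f)*(10 + F) = (10 + F)*(F + f))
c(E, -65) - 1*4017 = ((-65)**2 + 10*(-65) + 10*13 - 65*13) - 1*4017 = (4225 - 650 + 130 - 845) - 4017 = 2860 - 4017 = -1157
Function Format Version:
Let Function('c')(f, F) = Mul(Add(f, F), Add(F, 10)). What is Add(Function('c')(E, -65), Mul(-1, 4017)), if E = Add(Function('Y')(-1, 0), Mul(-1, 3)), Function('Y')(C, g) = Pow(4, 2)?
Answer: -1157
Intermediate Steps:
Function('Y')(C, g) = 16
E = 13 (E = Add(16, Mul(-1, 3)) = Add(16, -3) = 13)
Function('c')(f, F) = Mul(Add(10, F), Add(F, f)) (Function('c')(f, F) = Mul(Add(F, f), Add(10, F)) = Mul(Add(10, F), Add(F, f)))
Add(Function('c')(E, -65), Mul(-1, 4017)) = Add(Add(Pow(-65, 2), Mul(10, -65), Mul(10, 13), Mul(-65, 13)), Mul(-1, 4017)) = Add(Add(4225, -650, 130, -845), -4017) = Add(2860, -4017) = -1157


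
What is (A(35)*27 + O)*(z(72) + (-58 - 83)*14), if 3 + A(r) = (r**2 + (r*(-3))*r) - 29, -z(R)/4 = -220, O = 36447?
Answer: 33440298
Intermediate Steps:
z(R) = 880 (z(R) = -4*(-220) = 880)
A(r) = -32 - 2*r**2 (A(r) = -3 + ((r**2 + (r*(-3))*r) - 29) = -3 + ((r**2 + (-3*r)*r) - 29) = -3 + ((r**2 - 3*r**2) - 29) = -3 + (-2*r**2 - 29) = -3 + (-29 - 2*r**2) = -32 - 2*r**2)
(A(35)*27 + O)*(z(72) + (-58 - 83)*14) = ((-32 - 2*35**2)*27 + 36447)*(880 + (-58 - 83)*14) = ((-32 - 2*1225)*27 + 36447)*(880 - 141*14) = ((-32 - 2450)*27 + 36447)*(880 - 1974) = (-2482*27 + 36447)*(-1094) = (-67014 + 36447)*(-1094) = -30567*(-1094) = 33440298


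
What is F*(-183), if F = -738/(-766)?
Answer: -67527/383 ≈ -176.31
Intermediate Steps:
F = 369/383 (F = -738*(-1/766) = 369/383 ≈ 0.96345)
F*(-183) = (369/383)*(-183) = -67527/383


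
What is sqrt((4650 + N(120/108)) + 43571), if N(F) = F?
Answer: sqrt(433999)/3 ≈ 219.60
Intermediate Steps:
sqrt((4650 + N(120/108)) + 43571) = sqrt((4650 + 120/108) + 43571) = sqrt((4650 + 120*(1/108)) + 43571) = sqrt((4650 + 10/9) + 43571) = sqrt(41860/9 + 43571) = sqrt(433999/9) = sqrt(433999)/3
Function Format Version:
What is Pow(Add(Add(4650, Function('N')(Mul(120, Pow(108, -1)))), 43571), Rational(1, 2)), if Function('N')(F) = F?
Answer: Mul(Rational(1, 3), Pow(433999, Rational(1, 2))) ≈ 219.60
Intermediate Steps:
Pow(Add(Add(4650, Function('N')(Mul(120, Pow(108, -1)))), 43571), Rational(1, 2)) = Pow(Add(Add(4650, Mul(120, Pow(108, -1))), 43571), Rational(1, 2)) = Pow(Add(Add(4650, Mul(120, Rational(1, 108))), 43571), Rational(1, 2)) = Pow(Add(Add(4650, Rational(10, 9)), 43571), Rational(1, 2)) = Pow(Add(Rational(41860, 9), 43571), Rational(1, 2)) = Pow(Rational(433999, 9), Rational(1, 2)) = Mul(Rational(1, 3), Pow(433999, Rational(1, 2)))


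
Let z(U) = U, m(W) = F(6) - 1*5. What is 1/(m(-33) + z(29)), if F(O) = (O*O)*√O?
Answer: -1/300 + √6/200 ≈ 0.0089141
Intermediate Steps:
F(O) = O^(5/2) (F(O) = O²*√O = O^(5/2))
m(W) = -5 + 36*√6 (m(W) = 6^(5/2) - 1*5 = 36*√6 - 5 = -5 + 36*√6)
1/(m(-33) + z(29)) = 1/((-5 + 36*√6) + 29) = 1/(24 + 36*√6)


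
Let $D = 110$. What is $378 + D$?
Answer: $488$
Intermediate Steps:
$378 + D = 378 + 110 = 488$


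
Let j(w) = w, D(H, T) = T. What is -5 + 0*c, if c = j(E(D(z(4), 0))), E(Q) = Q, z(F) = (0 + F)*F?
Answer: -5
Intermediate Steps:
z(F) = F² (z(F) = F*F = F²)
c = 0
-5 + 0*c = -5 + 0*0 = -5 + 0 = -5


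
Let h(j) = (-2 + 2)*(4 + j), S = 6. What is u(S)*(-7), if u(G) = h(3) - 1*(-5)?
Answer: -35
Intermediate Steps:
h(j) = 0 (h(j) = 0*(4 + j) = 0)
u(G) = 5 (u(G) = 0 - 1*(-5) = 0 + 5 = 5)
u(S)*(-7) = 5*(-7) = -35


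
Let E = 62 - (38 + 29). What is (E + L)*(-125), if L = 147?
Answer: -17750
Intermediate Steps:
E = -5 (E = 62 - 1*67 = 62 - 67 = -5)
(E + L)*(-125) = (-5 + 147)*(-125) = 142*(-125) = -17750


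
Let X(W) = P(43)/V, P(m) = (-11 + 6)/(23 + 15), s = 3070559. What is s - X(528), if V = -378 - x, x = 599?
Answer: 113997573429/37126 ≈ 3.0706e+6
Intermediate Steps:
P(m) = -5/38
V = -977 (V = -378 - 1*599 = -378 - 599 = -977)
X(W) = 5/37126 (X(W) = -5/38/(-977) = -5/38*(-1/977) = 5/37126)
s - X(528) = 3070559 - 1*5/37126 = 3070559 - 5/37126 = 113997573429/37126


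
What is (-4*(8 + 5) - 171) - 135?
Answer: -358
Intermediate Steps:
(-4*(8 + 5) - 171) - 135 = (-4*13 - 171) - 135 = (-52 - 171) - 135 = -223 - 135 = -358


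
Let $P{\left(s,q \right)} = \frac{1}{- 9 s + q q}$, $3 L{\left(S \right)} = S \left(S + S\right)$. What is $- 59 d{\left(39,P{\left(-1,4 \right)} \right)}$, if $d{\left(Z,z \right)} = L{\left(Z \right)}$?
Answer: $-59826$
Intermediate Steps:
$L{\left(S \right)} = \frac{2 S^{2}}{3}$ ($L{\left(S \right)} = \frac{S \left(S + S\right)}{3} = \frac{S 2 S}{3} = \frac{2 S^{2}}{3}$)
$P{\left(s,q \right)} = \frac{1}{q^{2} - 9 s}$ ($P{\left(s,q \right)} = \frac{1}{- 9 s + q^{2}} = \frac{1}{q^{2} - 9 s}$)
$d{\left(Z,z \right)} = \frac{2 Z^{2}}{3}$
$- 59 d{\left(39,P{\left(-1,4 \right)} \right)} = - 59 \frac{2 \cdot 39^{2}}{3} = - 59 \cdot \frac{2}{3} \cdot 1521 = \left(-59\right) 1014 = -59826$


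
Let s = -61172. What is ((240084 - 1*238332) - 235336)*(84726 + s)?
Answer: -5501837536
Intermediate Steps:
((240084 - 1*238332) - 235336)*(84726 + s) = ((240084 - 1*238332) - 235336)*(84726 - 61172) = ((240084 - 238332) - 235336)*23554 = (1752 - 235336)*23554 = -233584*23554 = -5501837536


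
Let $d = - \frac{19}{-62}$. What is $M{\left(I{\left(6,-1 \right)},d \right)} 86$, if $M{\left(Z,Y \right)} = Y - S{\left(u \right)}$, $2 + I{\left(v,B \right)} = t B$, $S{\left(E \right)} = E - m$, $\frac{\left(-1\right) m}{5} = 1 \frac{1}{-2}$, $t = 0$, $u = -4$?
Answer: $\frac{18146}{31} \approx 585.35$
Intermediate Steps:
$m = \frac{5}{2}$ ($m = - 5 \cdot 1 \frac{1}{-2} = - 5 \cdot 1 \left(- \frac{1}{2}\right) = \left(-5\right) \left(- \frac{1}{2}\right) = \frac{5}{2} \approx 2.5$)
$d = \frac{19}{62}$ ($d = \left(-19\right) \left(- \frac{1}{62}\right) = \frac{19}{62} \approx 0.30645$)
$S{\left(E \right)} = - \frac{5}{2} + E$ ($S{\left(E \right)} = E - \frac{5}{2} = - \frac{5}{2} + E$)
$I{\left(v,B \right)} = -2$ ($I{\left(v,B \right)} = -2 + 0 B = -2 + 0 = -2$)
$M{\left(Z,Y \right)} = \frac{13}{2} + Y$ ($M{\left(Z,Y \right)} = Y - \left(- \frac{5}{2} - 4\right) = Y - - \frac{13}{2} = Y + \frac{13}{2} = \frac{13}{2} + Y$)
$M{\left(I{\left(6,-1 \right)},d \right)} 86 = \left(\frac{13}{2} + \frac{19}{62}\right) 86 = \frac{211}{31} \cdot 86 = \frac{18146}{31}$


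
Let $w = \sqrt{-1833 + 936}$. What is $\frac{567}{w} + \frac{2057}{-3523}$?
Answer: $- \frac{2057}{3523} - \frac{189 i \sqrt{897}}{299} \approx -0.58388 - 18.932 i$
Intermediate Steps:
$w = i \sqrt{897}$ ($w = \sqrt{-897} = i \sqrt{897} \approx 29.95 i$)
$\frac{567}{w} + \frac{2057}{-3523} = \frac{567}{i \sqrt{897}} + \frac{2057}{-3523} = 567 \left(- \frac{i \sqrt{897}}{897}\right) + 2057 \left(- \frac{1}{3523}\right) = - \frac{189 i \sqrt{897}}{299} - \frac{2057}{3523} = - \frac{2057}{3523} - \frac{189 i \sqrt{897}}{299}$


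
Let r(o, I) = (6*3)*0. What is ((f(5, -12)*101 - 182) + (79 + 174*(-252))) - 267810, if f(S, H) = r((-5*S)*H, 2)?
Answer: -311761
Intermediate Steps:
r(o, I) = 0 (r(o, I) = 18*0 = 0)
f(S, H) = 0
((f(5, -12)*101 - 182) + (79 + 174*(-252))) - 267810 = ((0*101 - 182) + (79 + 174*(-252))) - 267810 = ((0 - 182) + (79 - 43848)) - 267810 = (-182 - 43769) - 267810 = -43951 - 267810 = -311761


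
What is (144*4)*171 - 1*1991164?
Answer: -1892668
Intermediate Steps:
(144*4)*171 - 1*1991164 = 576*171 - 1991164 = 98496 - 1991164 = -1892668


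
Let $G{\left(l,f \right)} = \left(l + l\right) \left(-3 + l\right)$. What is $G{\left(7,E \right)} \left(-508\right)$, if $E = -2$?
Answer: $-28448$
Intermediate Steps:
$G{\left(l,f \right)} = 2 l \left(-3 + l\right)$
$G{\left(7,E \right)} \left(-508\right) = 2 \cdot 7 \left(-3 + 7\right) \left(-508\right) = 2 \cdot 7 \cdot 4 \left(-508\right) = 56 \left(-508\right) = -28448$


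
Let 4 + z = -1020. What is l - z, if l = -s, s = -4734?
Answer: 5758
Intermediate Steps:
z = -1024 (z = -4 - 1020 = -1024)
l = 4734 (l = -1*(-4734) = 4734)
l - z = 4734 - 1*(-1024) = 4734 + 1024 = 5758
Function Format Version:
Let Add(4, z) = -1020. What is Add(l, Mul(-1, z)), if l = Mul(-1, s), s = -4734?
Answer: 5758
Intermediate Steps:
z = -1024 (z = Add(-4, -1020) = -1024)
l = 4734 (l = Mul(-1, -4734) = 4734)
Add(l, Mul(-1, z)) = Add(4734, Mul(-1, -1024)) = Add(4734, 1024) = 5758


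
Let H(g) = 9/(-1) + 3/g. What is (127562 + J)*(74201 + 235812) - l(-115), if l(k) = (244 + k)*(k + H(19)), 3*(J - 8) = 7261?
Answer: 2297026423448/57 ≈ 4.0299e+10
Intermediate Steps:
H(g) = -9 + 3/g (H(g) = 9*(-1) + 3/g = -9 + 3/g)
J = 7285/3 (J = 8 + (⅓)*7261 = 8 + 7261/3 = 7285/3 ≈ 2428.3)
l(k) = (244 + k)*(-168/19 + k) (l(k) = (244 + k)*(k + (-9 + 3/19)) = (244 + k)*(k - 168/19) = (244 + k)*(-168/19 + k))
(127562 + J)*(74201 + 235812) - l(-115) = (127562 + 7285/3)*(74201 + 235812) - (-40992/19 + (-115)² + (4468/19)*(-115)) = (389971/3)*310013 - (-40992/19 + 13225 - 513820/19) = 120896079623/3 - 1*(-303537/19) = 120896079623/3 + 303537/19 = 2297026423448/57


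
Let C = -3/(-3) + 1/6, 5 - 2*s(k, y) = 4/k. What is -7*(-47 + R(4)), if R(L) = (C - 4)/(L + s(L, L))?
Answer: 11963/36 ≈ 332.31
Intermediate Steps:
s(k, y) = 5/2 - 2/k
C = 7/6 (C = -3*(-1/3) + 1*(1/6) = 1 + 1/6 = 7/6 ≈ 1.1667)
R(L) = -17/(6*(5/2 + L - 2/L)) (R(L) = (7/6 - 4)/(L + (5/2 - 2/L)) = -17/(6*(5/2 + L - 2/L)))
-7*(-47 + R(4)) = -7*(-47 - 17*4/(-12 + 6*4**2 + 15*4)) = -7*(-47 - 17*4/(-12 + 6*16 + 60)) = -7*(-47 - 17*4/(-12 + 96 + 60)) = -7*(-47 - 17*4/144) = -7*(-47 - 17*4*1/144) = -7*(-47 - 17/36) = -7*(-1709/36) = 11963/36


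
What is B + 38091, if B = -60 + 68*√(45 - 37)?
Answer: 38031 + 136*√2 ≈ 38223.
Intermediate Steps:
B = -60 + 136*√2 (B = -60 + 68*√8 = -60 + 68*(2*√2) = -60 + 136*√2 ≈ 132.33)
B + 38091 = (-60 + 136*√2) + 38091 = 38031 + 136*√2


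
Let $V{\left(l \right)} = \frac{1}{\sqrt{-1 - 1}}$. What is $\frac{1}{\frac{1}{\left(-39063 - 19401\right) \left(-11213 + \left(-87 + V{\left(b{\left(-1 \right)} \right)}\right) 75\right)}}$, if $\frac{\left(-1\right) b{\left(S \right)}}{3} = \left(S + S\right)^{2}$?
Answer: $1037034432 + 2192400 i \sqrt{2} \approx 1.037 \cdot 10^{9} + 3.1005 \cdot 10^{6} i$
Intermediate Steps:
$b{\left(S \right)} = - 12 S^{2}$ ($b{\left(S \right)} = - 3 \left(S + S\right)^{2} = - 3 \left(2 S\right)^{2} = - 3 \cdot 4 S^{2} = - 12 S^{2}$)
$V{\left(l \right)} = - \frac{i \sqrt{2}}{2}$ ($V{\left(l \right)} = \frac{1}{\sqrt{-2}} = \frac{1}{i \sqrt{2}} = - \frac{i \sqrt{2}}{2}$)
$\frac{1}{\frac{1}{\left(-39063 - 19401\right) \left(-11213 + \left(-87 + V{\left(b{\left(-1 \right)} \right)}\right) 75\right)}} = \frac{1}{\frac{1}{\left(-39063 - 19401\right) \left(-11213 + \left(-87 - \frac{i \sqrt{2}}{2}\right) 75\right)}} = \frac{1}{\frac{1}{\left(-58464\right) \left(-11213 - \left(6525 + \frac{75 i \sqrt{2}}{2}\right)\right)}} = \frac{1}{\frac{1}{\left(-58464\right) \left(-17738 - \frac{75 i \sqrt{2}}{2}\right)}} = \frac{1}{\frac{1}{1037034432 + 2192400 i \sqrt{2}}} = 1037034432 + 2192400 i \sqrt{2}$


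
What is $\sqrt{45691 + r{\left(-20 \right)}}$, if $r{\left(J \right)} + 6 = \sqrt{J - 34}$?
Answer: $\sqrt{45685 + 3 i \sqrt{6}} \approx 213.74 + 0.017 i$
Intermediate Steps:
$r{\left(J \right)} = -6 + \sqrt{-34 + J}$ ($r{\left(J \right)} = -6 + \sqrt{J - 34} = -6 + \sqrt{-34 + J}$)
$\sqrt{45691 + r{\left(-20 \right)}} = \sqrt{45691 - \left(6 - \sqrt{-34 - 20}\right)} = \sqrt{45691 - \left(6 - \sqrt{-54}\right)} = \sqrt{45691 - \left(6 - 3 i \sqrt{6}\right)} = \sqrt{45685 + 3 i \sqrt{6}}$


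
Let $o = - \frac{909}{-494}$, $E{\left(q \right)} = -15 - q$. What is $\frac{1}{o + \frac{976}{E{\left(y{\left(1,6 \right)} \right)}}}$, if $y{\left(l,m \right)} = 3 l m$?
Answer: $- \frac{16302}{452147} \approx -0.036055$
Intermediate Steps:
$y{\left(l,m \right)} = 3 l m$
$o = \frac{909}{494}$ ($o = \left(-909\right) \left(- \frac{1}{494}\right) = \frac{909}{494} \approx 1.8401$)
$\frac{1}{o + \frac{976}{E{\left(y{\left(1,6 \right)} \right)}}} = \frac{1}{\frac{909}{494} + \frac{976}{-15 - 3 \cdot 1 \cdot 6}} = \frac{1}{\frac{909}{494} + \frac{976}{-15 - 18}} = \frac{1}{\frac{909}{494} + \frac{976}{-33}} = \frac{1}{\frac{909}{494} + 976 \left(- \frac{1}{33}\right)} = \frac{1}{\frac{909}{494} - \frac{976}{33}} = \frac{1}{- \frac{452147}{16302}} = - \frac{16302}{452147}$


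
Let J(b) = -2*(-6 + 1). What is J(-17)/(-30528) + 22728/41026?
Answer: 173357531/313110432 ≈ 0.55366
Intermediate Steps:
J(b) = 10 (J(b) = -2*(-5) = 10)
J(-17)/(-30528) + 22728/41026 = 10/(-30528) + 22728/41026 = 10*(-1/30528) + 22728*(1/41026) = -5/15264 + 11364/20513 = 173357531/313110432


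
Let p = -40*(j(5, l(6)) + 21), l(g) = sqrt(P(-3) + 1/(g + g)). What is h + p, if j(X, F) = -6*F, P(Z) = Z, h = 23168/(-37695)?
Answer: -31686968/37695 + 40*I*sqrt(105) ≈ -840.61 + 409.88*I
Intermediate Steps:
h = -23168/37695 (h = 23168*(-1/37695) = -23168/37695 ≈ -0.61462)
l(g) = sqrt(-3 + 1/(2*g)) (l(g) = sqrt(-3 + 1/(g + g)) = sqrt(-3 + 1/(2*g)))
p = -840 + 40*I*sqrt(105) (p = -40*(-3*sqrt(-12 + 2/6) + 21) = -40*(-3*sqrt(-12 + 2*(1/6)) + 21) = -40*(-3*sqrt(-12 + 1/3) + 21) = -40*(-3*sqrt(-35/3) + 21) = -40*(-3*I*sqrt(105)/3 + 21) = -40*(-I*sqrt(105) + 21) = -40*(21 - I*sqrt(105)) = -840 + 40*I*sqrt(105) ≈ -840.0 + 409.88*I)
h + p = -23168/37695 + (-840 + 40*I*sqrt(105)) = -31686968/37695 + 40*I*sqrt(105)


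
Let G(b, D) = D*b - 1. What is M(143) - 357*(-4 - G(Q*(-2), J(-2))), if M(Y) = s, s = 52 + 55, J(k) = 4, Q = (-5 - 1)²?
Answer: -101638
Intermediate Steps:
Q = 36 (Q = (-6)² = 36)
G(b, D) = -1 + D*b
s = 107
M(Y) = 107
M(143) - 357*(-4 - G(Q*(-2), J(-2))) = 107 - 357*(-4 - (-1 + 4*(36*(-2)))) = 107 - 357*(-4 - (-1 + 4*(-72))) = 107 - 357*(-4 - (-1 - 288)) = 107 - 357*(-4 - 1*(-289)) = 107 - 357*(-4 + 289) = 107 - 357*285 = 107 - 101745 = -101638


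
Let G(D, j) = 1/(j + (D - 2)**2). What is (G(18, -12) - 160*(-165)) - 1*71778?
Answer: -11072231/244 ≈ -45378.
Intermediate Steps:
G(D, j) = 1/(j + (-2 + D)**2)
(G(18, -12) - 160*(-165)) - 1*71778 = (1/(-12 + (-2 + 18)**2) - 160*(-165)) - 1*71778 = (1/(-12 + 16**2) + 26400) - 71778 = (1/(-12 + 256) + 26400) - 71778 = (1/244 + 26400) - 71778 = 6441601/244 - 71778 = -11072231/244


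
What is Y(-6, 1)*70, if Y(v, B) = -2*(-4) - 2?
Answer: 420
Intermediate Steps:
Y(v, B) = 6 (Y(v, B) = 8 - 2 = 6)
Y(-6, 1)*70 = 6*70 = 420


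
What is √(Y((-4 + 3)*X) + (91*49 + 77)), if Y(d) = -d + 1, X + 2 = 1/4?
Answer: √18141/2 ≈ 67.344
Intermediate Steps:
X = -7/4 (X = -2 + 1/4 = -2 + ¼ = -7/4 ≈ -1.7500)
Y(d) = 1 - d
√(Y((-4 + 3)*X) + (91*49 + 77)) = √((1 - (-4 + 3)*(-7)/4) + (91*49 + 77)) = √((1 - (-1)*(-7)/4) + (4459 + 77)) = √((1 - 1*7/4) + 4536) = √((1 - 7/4) + 4536) = √(-¾ + 4536) = √(18141/4) = √18141/2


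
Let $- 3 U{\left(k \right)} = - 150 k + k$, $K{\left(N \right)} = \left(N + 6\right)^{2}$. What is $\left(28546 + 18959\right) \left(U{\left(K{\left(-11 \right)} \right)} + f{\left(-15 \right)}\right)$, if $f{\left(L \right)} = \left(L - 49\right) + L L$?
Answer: $66633680$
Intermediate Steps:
$K{\left(N \right)} = \left(6 + N\right)^{2}$
$U{\left(k \right)} = \frac{149 k}{3}$ ($U{\left(k \right)} = - \frac{- 150 k + k}{3} = - \frac{\left(-149\right) k}{3} = \frac{149 k}{3}$)
$f{\left(L \right)} = -49 + L + L^{2}$ ($f{\left(L \right)} = \left(-49 + L\right) + L^{2} = -49 + L + L^{2}$)
$\left(28546 + 18959\right) \left(U{\left(K{\left(-11 \right)} \right)} + f{\left(-15 \right)}\right) = \left(28546 + 18959\right) \left(\frac{149 \left(6 - 11\right)^{2}}{3} - \left(64 - 225\right)\right) = 47505 \left(\frac{149 \left(-5\right)^{2}}{3} - -161\right) = 47505 \left(\frac{149}{3} \cdot 25 + 161\right) = 47505 \left(\frac{3725}{3} + 161\right) = 47505 \cdot \frac{4208}{3} = 66633680$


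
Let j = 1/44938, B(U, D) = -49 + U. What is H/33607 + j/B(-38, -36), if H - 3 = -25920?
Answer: -101325292309/131390128842 ≈ -0.77118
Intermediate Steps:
H = -25917 (H = 3 - 25920 = -25917)
j = 1/44938 ≈ 2.2253e-5
H/33607 + j/B(-38, -36) = -25917/33607 + 1/(44938*(-49 - 38)) = -25917*1/33607 + (1/44938)/(-87) = -25917/33607 + (1/44938)*(-1/87) = -25917/33607 - 1/3909606 = -101325292309/131390128842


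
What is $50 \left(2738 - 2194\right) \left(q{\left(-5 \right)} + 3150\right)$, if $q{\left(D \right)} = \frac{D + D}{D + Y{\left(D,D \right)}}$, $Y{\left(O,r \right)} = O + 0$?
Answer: $85707200$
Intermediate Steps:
$Y{\left(O,r \right)} = O$
$q{\left(D \right)} = 1$ ($q{\left(D \right)} = \frac{D + D}{D + D} = \frac{2 D}{2 D} = 2 D \frac{1}{2 D} = 1$)
$50 \left(2738 - 2194\right) \left(q{\left(-5 \right)} + 3150\right) = 50 \left(2738 - 2194\right) \left(1 + 3150\right) = 50 \cdot 544 \cdot 3151 = 50 \cdot 1714144 = 85707200$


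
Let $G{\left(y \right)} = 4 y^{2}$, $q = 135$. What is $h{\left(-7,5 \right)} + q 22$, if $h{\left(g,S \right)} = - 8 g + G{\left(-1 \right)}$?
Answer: $3030$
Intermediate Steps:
$h{\left(g,S \right)} = 4 - 8 g$ ($h{\left(g,S \right)} = - 8 g + 4 \left(-1\right)^{2} = - 8 g + 4 \cdot 1 = - 8 g + 4 = 4 - 8 g$)
$h{\left(-7,5 \right)} + q 22 = \left(4 - -56\right) + 135 \cdot 22 = \left(4 + 56\right) + 2970 = 60 + 2970 = 3030$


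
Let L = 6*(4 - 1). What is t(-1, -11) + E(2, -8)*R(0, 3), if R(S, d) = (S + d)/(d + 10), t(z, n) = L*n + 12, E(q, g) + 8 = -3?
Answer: -2451/13 ≈ -188.54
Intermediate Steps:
L = 18 (L = 6*3 = 18)
E(q, g) = -11 (E(q, g) = -8 - 3 = -11)
t(z, n) = 12 + 18*n (t(z, n) = 18*n + 12 = 12 + 18*n)
R(S, d) = (S + d)/(10 + d)
t(-1, -11) + E(2, -8)*R(0, 3) = (12 + 18*(-11)) - 11*(0 + 3)/(10 + 3) = (12 - 198) - 11*3/13 = -186 - 11*3/13 = -186 - 33/13 = -2451/13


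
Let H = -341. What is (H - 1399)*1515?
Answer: -2636100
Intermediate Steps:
(H - 1399)*1515 = (-341 - 1399)*1515 = -1740*1515 = -2636100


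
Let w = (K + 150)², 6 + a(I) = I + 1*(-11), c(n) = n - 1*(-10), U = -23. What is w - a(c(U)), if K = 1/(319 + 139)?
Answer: 4726120321/209764 ≈ 22531.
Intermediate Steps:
K = 1/458 ≈ 0.0021834
c(n) = 10 + n (c(n) = n + 10 = 10 + n)
a(I) = -17 + I (a(I) = -6 + (I + 1*(-11)) = -6 + (I - 11) = -6 + (-11 + I) = -17 + I)
w = 4719827401/209764 (w = (1/458 + 150)² = (68701/458)² = 4719827401/209764 ≈ 22501.)
w - a(c(U)) = 4719827401/209764 - (-17 + (10 - 23)) = 4719827401/209764 - (-17 - 13) = 4719827401/209764 - 1*(-30) = 4719827401/209764 + 30 = 4726120321/209764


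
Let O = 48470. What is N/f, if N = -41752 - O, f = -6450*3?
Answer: 15037/3225 ≈ 4.6626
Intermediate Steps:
f = -19350
N = -90222 (N = -41752 - 1*48470 = -41752 - 48470 = -90222)
N/f = -90222/(-19350) = -90222*(-1/19350) = 15037/3225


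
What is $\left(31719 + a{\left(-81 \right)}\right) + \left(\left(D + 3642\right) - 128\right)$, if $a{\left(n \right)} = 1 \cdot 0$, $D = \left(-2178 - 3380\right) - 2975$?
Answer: $26700$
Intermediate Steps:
$D = -8533$ ($D = -5558 - 2975 = -8533$)
$a{\left(n \right)} = 0$
$\left(31719 + a{\left(-81 \right)}\right) + \left(\left(D + 3642\right) - 128\right) = \left(31719 + 0\right) + \left(\left(-8533 + 3642\right) - 128\right) = 31719 - 5019 = 26700$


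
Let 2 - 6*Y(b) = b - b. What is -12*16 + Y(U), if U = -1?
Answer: -575/3 ≈ -191.67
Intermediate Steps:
Y(b) = ⅓ (Y(b) = ⅓ - (b - b)/6 = ⅓ - ⅙*0 = ⅓ + 0 = ⅓)
-12*16 + Y(U) = -12*16 + ⅓ = -192 + ⅓ = -575/3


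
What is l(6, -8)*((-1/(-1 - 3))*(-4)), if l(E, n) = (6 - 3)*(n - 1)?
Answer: 27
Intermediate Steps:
l(E, n) = -3 + 3*n (l(E, n) = 3*(-1 + n) = -3 + 3*n)
l(6, -8)*((-1/(-1 - 3))*(-4)) = (-3 + 3*(-8))*((-1/(-1 - 3))*(-4)) = (-3 - 24)*((-1/(-4))*(-4)) = -27*(-¼*(-1))*(-4) = -27*(-4)/4 = -27*(-1) = 27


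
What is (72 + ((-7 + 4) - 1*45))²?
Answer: 576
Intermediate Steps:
(72 + ((-7 + 4) - 1*45))² = (72 + (-3 - 45))² = (72 - 48)² = 24² = 576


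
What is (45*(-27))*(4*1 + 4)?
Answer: -9720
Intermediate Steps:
(45*(-27))*(4*1 + 4) = -1215*(4 + 4) = -1215*8 = -9720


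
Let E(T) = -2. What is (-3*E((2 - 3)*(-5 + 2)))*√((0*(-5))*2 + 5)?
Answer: 6*√5 ≈ 13.416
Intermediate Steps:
(-3*E((2 - 3)*(-5 + 2)))*√((0*(-5))*2 + 5) = (-3*(-2))*√((0*(-5))*2 + 5) = 6*√(0*2 + 5) = 6*√(0 + 5) = 6*√5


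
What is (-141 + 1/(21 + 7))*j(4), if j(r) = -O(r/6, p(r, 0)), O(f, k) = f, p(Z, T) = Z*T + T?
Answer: 3947/42 ≈ 93.976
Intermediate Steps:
p(Z, T) = T + T*Z (p(Z, T) = T*Z + T = T + T*Z)
j(r) = -r/6
(-141 + 1/(21 + 7))*j(4) = (-141 + 1/(21 + 7))*(-1/6*4) = (-141 + 1/28)*(-2/3) = -3947/28*(-2/3) = 3947/42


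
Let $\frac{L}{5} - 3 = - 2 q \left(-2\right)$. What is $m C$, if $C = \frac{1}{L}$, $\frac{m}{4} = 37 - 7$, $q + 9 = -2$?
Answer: $- \frac{24}{41} \approx -0.58537$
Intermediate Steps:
$q = -11$ ($q = -9 - 2 = -11$)
$m = 120$ ($m = 4 \left(37 - 7\right) = 4 \cdot 30 = 120$)
$L = -205$ ($L = 15 + 5 \left(-2\right) \left(-11\right) \left(-2\right) = 15 + 5 \cdot 22 \left(-2\right) = 15 + 5 \left(-44\right) = 15 - 220 = -205$)
$C = - \frac{1}{205}$ ($C = \frac{1}{-205} = - \frac{1}{205} \approx -0.0048781$)
$m C = 120 \left(- \frac{1}{205}\right) = - \frac{24}{41}$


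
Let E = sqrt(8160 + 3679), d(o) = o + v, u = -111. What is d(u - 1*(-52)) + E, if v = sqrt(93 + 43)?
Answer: -59 + sqrt(11839) + 2*sqrt(34) ≈ 61.469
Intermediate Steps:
v = 2*sqrt(34) (v = sqrt(136) = 2*sqrt(34) ≈ 11.662)
d(o) = o + 2*sqrt(34)
E = sqrt(11839) ≈ 108.81
d(u - 1*(-52)) + E = ((-111 - 1*(-52)) + 2*sqrt(34)) + sqrt(11839) = ((-111 + 52) + 2*sqrt(34)) + sqrt(11839) = (-59 + 2*sqrt(34)) + sqrt(11839) = -59 + sqrt(11839) + 2*sqrt(34)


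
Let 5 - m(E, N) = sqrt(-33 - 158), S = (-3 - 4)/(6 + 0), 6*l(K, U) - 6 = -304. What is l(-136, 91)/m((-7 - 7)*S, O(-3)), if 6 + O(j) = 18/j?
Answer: -745/648 - 149*I*sqrt(191)/648 ≈ -1.1497 - 3.1778*I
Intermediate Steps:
l(K, U) = -149/3 (l(K, U) = 1 + (1/6)*(-304) = 1 - 152/3 = -149/3)
S = -7/6 ≈ -1.1667
O(j) = -6 + 18/j
m(E, N) = 5 - I*sqrt(191) (m(E, N) = 5 - sqrt(-33 - 158) = 5 - sqrt(-191) = 5 - I*sqrt(191))
l(-136, 91)/m((-7 - 7)*S, O(-3)) = -149/(3*(5 - I*sqrt(191)))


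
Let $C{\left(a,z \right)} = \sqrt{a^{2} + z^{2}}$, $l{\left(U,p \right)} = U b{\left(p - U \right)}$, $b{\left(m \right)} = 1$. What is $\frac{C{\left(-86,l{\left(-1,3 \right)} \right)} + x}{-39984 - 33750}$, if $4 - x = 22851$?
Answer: $\frac{22847}{73734} - \frac{\sqrt{7397}}{73734} \approx 0.30869$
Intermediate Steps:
$x = -22847$ ($x = 4 - 22851 = -22847$)
$l{\left(U,p \right)} = U$ ($l{\left(U,p \right)} = U 1 = U$)
$\frac{C{\left(-86,l{\left(-1,3 \right)} \right)} + x}{-39984 - 33750} = \frac{\sqrt{\left(-86\right)^{2} + \left(-1\right)^{2}} - 22847}{-39984 - 33750} = \frac{\sqrt{7396 + 1} - 22847}{-73734} = \left(\sqrt{7397} - 22847\right) \left(- \frac{1}{73734}\right) = \left(-22847 + \sqrt{7397}\right) \left(- \frac{1}{73734}\right) = \frac{22847}{73734} - \frac{\sqrt{7397}}{73734}$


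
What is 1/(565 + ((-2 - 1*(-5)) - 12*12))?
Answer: 1/424 ≈ 0.0023585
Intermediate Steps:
1/(565 + ((-2 - 1*(-5)) - 12*12)) = 1/(565 + ((-2 + 5) - 144)) = 1/(565 + (3 - 144)) = 1/(565 - 141) = 1/424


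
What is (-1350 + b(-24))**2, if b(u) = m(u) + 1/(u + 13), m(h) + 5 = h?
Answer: 230128900/121 ≈ 1.9019e+6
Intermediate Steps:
m(h) = -5 + h
b(u) = -5 + u + 1/(13 + u) (b(u) = (-5 + u) + 1/(u + 13) = (-5 + u) + 1/(13 + u) = -5 + u + 1/(13 + u))
(-1350 + b(-24))**2 = (-1350 + (-64 + (-24)**2 + 8*(-24))/(13 - 24))**2 = (-1350 + (-64 + 576 - 192)/(-11))**2 = (-1350 - 1/11*320)**2 = (-1350 - 320/11)**2 = (-15170/11)**2 = 230128900/121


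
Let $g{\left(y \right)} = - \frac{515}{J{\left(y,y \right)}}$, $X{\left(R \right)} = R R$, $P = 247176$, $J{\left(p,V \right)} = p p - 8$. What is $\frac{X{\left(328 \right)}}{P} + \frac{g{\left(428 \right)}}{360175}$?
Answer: $\frac{177447475153289}{407688484394520} \approx 0.43525$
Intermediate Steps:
$J{\left(p,V \right)} = -8 + p^{2}$ ($J{\left(p,V \right)} = p^{2} - 8 = -8 + p^{2}$)
$X{\left(R \right)} = R^{2}$
$g{\left(y \right)} = - \frac{515}{-8 + y^{2}}$
$\frac{X{\left(328 \right)}}{P} + \frac{g{\left(428 \right)}}{360175} = \frac{328^{2}}{247176} + \frac{\left(-515\right) \frac{1}{-8 + 428^{2}}}{360175} = 107584 \cdot \frac{1}{247176} + - \frac{515}{-8 + 183184} \cdot \frac{1}{360175} = \frac{13448}{30897} + - \frac{515}{183176} \cdot \frac{1}{360175} = \frac{13448}{30897} + \left(-515\right) \frac{1}{183176} \cdot \frac{1}{360175} = \frac{13448}{30897} - \frac{103}{13195083160} = \frac{177447475153289}{407688484394520}$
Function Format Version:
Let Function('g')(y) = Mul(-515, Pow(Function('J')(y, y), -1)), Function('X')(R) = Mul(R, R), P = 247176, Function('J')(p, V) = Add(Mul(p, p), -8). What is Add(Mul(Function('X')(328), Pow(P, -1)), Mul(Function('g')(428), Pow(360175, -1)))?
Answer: Rational(177447475153289, 407688484394520) ≈ 0.43525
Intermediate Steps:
Function('J')(p, V) = Add(-8, Pow(p, 2)) (Function('J')(p, V) = Add(Pow(p, 2), -8) = Add(-8, Pow(p, 2)))
Function('X')(R) = Pow(R, 2)
Function('g')(y) = Mul(-515, Pow(Add(-8, Pow(y, 2)), -1))
Add(Mul(Function('X')(328), Pow(P, -1)), Mul(Function('g')(428), Pow(360175, -1))) = Add(Mul(Pow(328, 2), Pow(247176, -1)), Mul(Mul(-515, Pow(Add(-8, Pow(428, 2)), -1)), Pow(360175, -1))) = Add(Mul(107584, Rational(1, 247176)), Mul(Mul(-515, Pow(Add(-8, 183184), -1)), Rational(1, 360175))) = Add(Rational(13448, 30897), Mul(Mul(-515, Pow(183176, -1)), Rational(1, 360175))) = Add(Rational(13448, 30897), Mul(Mul(-515, Rational(1, 183176)), Rational(1, 360175))) = Add(Rational(13448, 30897), Mul(Rational(-515, 183176), Rational(1, 360175))) = Add(Rational(13448, 30897), Rational(-103, 13195083160)) = Rational(177447475153289, 407688484394520)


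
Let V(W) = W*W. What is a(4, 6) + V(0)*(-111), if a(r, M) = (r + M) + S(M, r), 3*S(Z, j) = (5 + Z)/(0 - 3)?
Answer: 79/9 ≈ 8.7778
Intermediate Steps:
S(Z, j) = -5/9 - Z/9 (S(Z, j) = ((5 + Z)/(0 - 3))/3 = ((5 + Z)/(-3))/3 = ((5 + Z)*(-1/3))/3 = (-5/3 - Z/3)/3 = -5/9 - Z/9)
V(W) = W**2
a(r, M) = -5/9 + r + 8*M/9 (a(r, M) = (r + M) + (-5/9 - M/9) = (M + r) + (-5/9 - M/9) = -5/9 + r + 8*M/9)
a(4, 6) + V(0)*(-111) = (-5/9 + 4 + (8/9)*6) + 0**2*(-111) = (-5/9 + 4 + 16/3) + 0*(-111) = 79/9 + 0 = 79/9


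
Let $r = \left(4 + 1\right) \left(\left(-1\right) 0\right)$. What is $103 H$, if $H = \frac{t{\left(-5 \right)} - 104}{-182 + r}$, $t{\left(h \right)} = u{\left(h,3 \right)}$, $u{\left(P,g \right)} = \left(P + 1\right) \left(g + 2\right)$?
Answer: $\frac{6386}{91} \approx 70.176$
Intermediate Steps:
$u{\left(P,g \right)} = \left(1 + P\right) \left(2 + g\right)$
$t{\left(h \right)} = 5 + 5 h$ ($t{\left(h \right)} = 2 + 3 + 2 h + h 3 = 2 + 3 + 2 h + 3 h = 5 + 5 h$)
$r = 0$ ($r = 5 \cdot 0 = 0$)
$H = \frac{62}{91}$ ($H = \frac{\left(5 + 5 \left(-5\right)\right) - 104}{-182 + 0} = \frac{\left(5 - 25\right) - 104}{-182} = \left(-20 - 104\right) \left(- \frac{1}{182}\right) = \left(-124\right) \left(- \frac{1}{182}\right) = \frac{62}{91} \approx 0.68132$)
$103 H = 103 \cdot \frac{62}{91} = \frac{6386}{91}$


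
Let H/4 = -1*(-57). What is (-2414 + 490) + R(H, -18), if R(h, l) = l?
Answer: -1942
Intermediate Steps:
H = 228 (H = 4*(-1*(-57)) = 4*57 = 228)
(-2414 + 490) + R(H, -18) = (-2414 + 490) - 18 = -1924 - 18 = -1942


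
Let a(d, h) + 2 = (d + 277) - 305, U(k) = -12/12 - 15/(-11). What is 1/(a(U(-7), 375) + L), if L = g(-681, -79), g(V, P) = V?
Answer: -11/7817 ≈ -0.0014072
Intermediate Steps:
L = -681
U(k) = 4/11 (U(k) = -12*1/12 - 15*(-1/11) = -1 + 15/11 = 4/11)
a(d, h) = -30 + d (a(d, h) = -2 + ((d + 277) - 305) = -2 + ((277 + d) - 305) = -2 + (-28 + d) = -30 + d)
1/(a(U(-7), 375) + L) = 1/((-30 + 4/11) - 681) = 1/(-326/11 - 681) = 1/(-7817/11) = -11/7817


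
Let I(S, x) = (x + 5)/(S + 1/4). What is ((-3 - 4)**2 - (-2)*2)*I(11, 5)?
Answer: 424/9 ≈ 47.111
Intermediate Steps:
I(S, x) = (5 + x)/(1/4 + S) (I(S, x) = (5 + x)/(S + 1/4) = (5 + x)/(1/4 + S))
((-3 - 4)**2 - (-2)*2)*I(11, 5) = ((-3 - 4)**2 - (-2)*2)*(4*(5 + 5)/(1 + 4*11)) = ((-7)**2 - 1*(-4))*(4*10/(1 + 44)) = (49 + 4)*(4*10/45) = 53*(4*(1/45)*10) = 53*(8/9) = 424/9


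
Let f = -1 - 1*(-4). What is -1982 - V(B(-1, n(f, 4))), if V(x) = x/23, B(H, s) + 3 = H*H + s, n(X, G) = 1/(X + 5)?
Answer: -364673/184 ≈ -1981.9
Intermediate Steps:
f = 3 (f = -1 + 4 = 3)
n(X, G) = 1/(5 + X)
B(H, s) = -3 + s + H**2 (B(H, s) = -3 + (H*H + s) = -3 + (H**2 + s) = -3 + (s + H**2) = -3 + s + H**2)
V(x) = x/23 (V(x) = x*(1/23) = x/23)
-1982 - V(B(-1, n(f, 4))) = -1982 - (-3 + 1/(5 + 3) + (-1)**2)/23 = -1982 - (-3 + 1/8 + 1)/23 = -1982 - (-15)/(23*8) = -1982 - 1*(-15/184) = -1982 + 15/184 = -364673/184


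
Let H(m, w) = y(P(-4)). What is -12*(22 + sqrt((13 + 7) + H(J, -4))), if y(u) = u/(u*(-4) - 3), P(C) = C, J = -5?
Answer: -264 - 192*sqrt(13)/13 ≈ -317.25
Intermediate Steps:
y(u) = u/(-3 - 4*u) (y(u) = u/(-4*u - 3) = u/(-3 - 4*u))
H(m, w) = -4/13 (H(m, w) = -1*(-4)/(3 + 4*(-4)) = -1*(-4)/(3 - 16) = -1*(-4)/(-13) = -1*(-4)*(-1/13) = -4/13)
-12*(22 + sqrt((13 + 7) + H(J, -4))) = -12*(22 + sqrt((13 + 7) - 4/13)) = -12*(22 + sqrt(20 - 4/13)) = -12*(22 + sqrt(256/13)) = -12*(22 + 16*sqrt(13)/13) = -264 - 192*sqrt(13)/13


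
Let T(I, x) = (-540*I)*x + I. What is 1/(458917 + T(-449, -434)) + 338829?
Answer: 35498833779587/104769172 ≈ 3.3883e+5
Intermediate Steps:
T(I, x) = I - 540*I*x (T(I, x) = -540*I*x + I = I - 540*I*x)
1/(458917 + T(-449, -434)) + 338829 = 1/(458917 - 449*(1 - 540*(-434))) + 338829 = 1/(458917 - 449*(1 + 234360)) + 338829 = 1/(458917 - 449*234361) + 338829 = 1/(458917 - 105228089) + 338829 = 1/(-104769172) + 338829 = -1/104769172 + 338829 = 35498833779587/104769172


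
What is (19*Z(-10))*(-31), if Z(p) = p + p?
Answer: 11780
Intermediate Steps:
Z(p) = 2*p
(19*Z(-10))*(-31) = (19*(2*(-10)))*(-31) = (19*(-20))*(-31) = -380*(-31) = 11780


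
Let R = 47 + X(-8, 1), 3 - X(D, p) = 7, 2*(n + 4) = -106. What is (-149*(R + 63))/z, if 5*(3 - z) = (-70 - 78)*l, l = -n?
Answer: -78970/8451 ≈ -9.3445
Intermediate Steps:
n = -57 (n = -4 + (½)*(-106) = -4 - 53 = -57)
X(D, p) = -4 (X(D, p) = 3 - 1*7 = 3 - 7 = -4)
R = 43 (R = 47 - 4 = 43)
l = 57 (l = -1*(-57) = 57)
z = 8451/5 (z = 3 - (-70 - 78)*57/5 = 3 - (-148)*57/5 = 3 - ⅕*(-8436) = 3 + 8436/5 = 8451/5 ≈ 1690.2)
(-149*(R + 63))/z = (-149*(43 + 63))/(8451/5) = -149*106*(5/8451) = -15794*5/8451 = -78970/8451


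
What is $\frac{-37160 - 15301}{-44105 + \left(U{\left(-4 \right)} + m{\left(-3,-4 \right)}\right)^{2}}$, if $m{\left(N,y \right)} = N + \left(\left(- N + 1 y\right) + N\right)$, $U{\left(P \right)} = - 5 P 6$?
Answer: $\frac{52461}{31336} \approx 1.6741$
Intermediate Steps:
$U{\left(P \right)} = - 30 P$
$m{\left(N,y \right)} = N + y$ ($m{\left(N,y \right)} = N + \left(\left(- N + y\right) + N\right) = N + \left(\left(y - N\right) + N\right) = N + y$)
$\frac{-37160 - 15301}{-44105 + \left(U{\left(-4 \right)} + m{\left(-3,-4 \right)}\right)^{2}} = \frac{-37160 - 15301}{-44105 + \left(\left(-30\right) \left(-4\right) - 7\right)^{2}} = - \frac{52461}{-44105 + \left(120 - 7\right)^{2}} = - \frac{52461}{-44105 + 113^{2}} = - \frac{52461}{-44105 + 12769} = - \frac{52461}{-31336} = \left(-52461\right) \left(- \frac{1}{31336}\right) = \frac{52461}{31336}$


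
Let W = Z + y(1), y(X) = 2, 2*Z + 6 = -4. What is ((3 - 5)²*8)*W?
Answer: -96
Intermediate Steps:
Z = -5 (Z = -3 + (½)*(-4) = -3 - 2 = -5)
W = -3 (W = -5 + 2 = -3)
((3 - 5)²*8)*W = ((3 - 5)²*8)*(-3) = ((-2)²*8)*(-3) = (4*8)*(-3) = 32*(-3) = -96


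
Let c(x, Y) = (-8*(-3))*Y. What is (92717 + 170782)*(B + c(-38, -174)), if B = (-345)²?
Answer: 30262596651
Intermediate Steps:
c(x, Y) = 24*Y
B = 119025
(92717 + 170782)*(B + c(-38, -174)) = (92717 + 170782)*(119025 + 24*(-174)) = 263499*(119025 - 4176) = 263499*114849 = 30262596651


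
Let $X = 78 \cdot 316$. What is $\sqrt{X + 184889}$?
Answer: $\sqrt{209537} \approx 457.75$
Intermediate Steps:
$X = 24648$
$\sqrt{X + 184889} = \sqrt{24648 + 184889} = \sqrt{209537}$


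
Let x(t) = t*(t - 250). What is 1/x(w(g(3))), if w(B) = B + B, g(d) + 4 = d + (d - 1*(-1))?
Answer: -1/1464 ≈ -0.00068306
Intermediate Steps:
g(d) = -3 + 2*d (g(d) = -4 + (d + (d - 1*(-1))) = -4 + (d + (d + 1)) = -4 + (d + (1 + d)) = -4 + (1 + 2*d) = -3 + 2*d)
w(B) = 2*B
x(t) = t*(-250 + t)
1/x(w(g(3))) = 1/((2*(-3 + 2*3))*(-250 + 2*(-3 + 2*3))) = 1/((2*(-3 + 6))*(-250 + 2*(-3 + 6))) = 1/((2*3)*(-250 + 2*3)) = 1/(6*(-250 + 6)) = 1/(6*(-244)) = 1/(-1464) = -1/1464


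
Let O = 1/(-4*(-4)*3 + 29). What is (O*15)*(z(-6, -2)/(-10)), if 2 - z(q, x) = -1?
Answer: -9/154 ≈ -0.058442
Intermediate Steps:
z(q, x) = 3 (z(q, x) = 2 - 1*(-1) = 2 + 1 = 3)
O = 1/77 (O = 1/(16*3 + 29) = 1/(48 + 29) = 1/77 ≈ 0.012987)
(O*15)*(z(-6, -2)/(-10)) = ((1/77)*15)*(3/(-10)) = 15*(3*(-⅒))/77 = (15/77)*(-3/10) = -9/154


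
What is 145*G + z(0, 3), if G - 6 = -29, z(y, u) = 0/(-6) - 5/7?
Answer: -23350/7 ≈ -3335.7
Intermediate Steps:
z(y, u) = -5/7 (z(y, u) = 0*(-⅙) - 5*⅐ = 0 - 5/7 = -5/7)
G = -23 (G = 6 - 29 = -23)
145*G + z(0, 3) = 145*(-23) - 5/7 = -3335 - 5/7 = -23350/7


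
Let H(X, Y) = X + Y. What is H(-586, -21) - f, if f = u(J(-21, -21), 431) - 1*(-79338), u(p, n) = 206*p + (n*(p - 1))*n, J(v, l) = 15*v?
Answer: 58685421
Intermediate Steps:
u(p, n) = 206*p + n²*(-1 + p) (u(p, n) = 206*p + (n*(-1 + p))*n = 206*p + n²*(-1 + p))
f = -58686028 (f = (-1*431² + 206*(15*(-21)) + (15*(-21))*431²) - 1*(-79338) = (-1*185761 + 206*(-315) - 315*185761) + 79338 = (-185761 - 64890 - 58514715) + 79338 = -58765366 + 79338 = -58686028)
H(-586, -21) - f = (-586 - 21) - 1*(-58686028) = -607 + 58686028 = 58685421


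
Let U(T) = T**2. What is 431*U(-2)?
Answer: 1724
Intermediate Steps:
431*U(-2) = 431*(-2)**2 = 431*4 = 1724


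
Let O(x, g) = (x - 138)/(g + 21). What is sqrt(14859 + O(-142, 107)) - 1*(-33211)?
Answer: 33211 + sqrt(237709)/4 ≈ 33333.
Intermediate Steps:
O(x, g) = (-138 + x)/(21 + g)
sqrt(14859 + O(-142, 107)) - 1*(-33211) = sqrt(14859 + (-138 - 142)/(21 + 107)) - 1*(-33211) = sqrt(14859 - 280/128) + 33211 = sqrt(14859 + (1/128)*(-280)) + 33211 = sqrt(14859 - 35/16) + 33211 = sqrt(237709/16) + 33211 = sqrt(237709)/4 + 33211 = 33211 + sqrt(237709)/4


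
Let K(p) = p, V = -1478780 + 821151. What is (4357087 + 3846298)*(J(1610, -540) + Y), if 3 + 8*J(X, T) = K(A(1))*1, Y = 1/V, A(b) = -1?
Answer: -5394800280935/1315258 ≈ -4.1017e+6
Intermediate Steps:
V = -657629
Y = -1/657629 (Y = 1/(-657629) = -1/657629 ≈ -1.5206e-6)
J(X, T) = -½ (J(X, T) = -3/8 + (-1*1)/8 = -3/8 + (⅛)*(-1) = -3/8 - ⅛ = -½)
(4357087 + 3846298)*(J(1610, -540) + Y) = (4357087 + 3846298)*(-½ - 1/657629) = 8203385*(-657631/1315258) = -5394800280935/1315258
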